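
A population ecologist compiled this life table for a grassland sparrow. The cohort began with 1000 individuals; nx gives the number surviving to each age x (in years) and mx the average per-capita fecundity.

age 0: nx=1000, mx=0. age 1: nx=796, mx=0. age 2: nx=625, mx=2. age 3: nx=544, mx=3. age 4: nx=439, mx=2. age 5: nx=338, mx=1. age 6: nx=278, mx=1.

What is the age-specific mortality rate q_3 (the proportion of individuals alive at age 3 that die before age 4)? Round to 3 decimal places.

lx = nx/n0 = nx/1000: 1, 0.796, 0.625, 0.544, 0.439, 0.338, 0.278
q_3 = (l_3 − l_4) / l_3 = (0.544 − 0.439) / 0.544
     = 0.105 / 0.544 = 0.193015… → 0.193

0.193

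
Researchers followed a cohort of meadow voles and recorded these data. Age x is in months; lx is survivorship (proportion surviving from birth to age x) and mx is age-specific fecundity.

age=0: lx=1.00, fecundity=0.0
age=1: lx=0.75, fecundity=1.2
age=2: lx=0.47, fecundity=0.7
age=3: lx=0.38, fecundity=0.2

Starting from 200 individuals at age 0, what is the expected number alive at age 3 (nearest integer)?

76

Expected survivors = N0 · l_3 = 200 × 0.38 = 76 → 76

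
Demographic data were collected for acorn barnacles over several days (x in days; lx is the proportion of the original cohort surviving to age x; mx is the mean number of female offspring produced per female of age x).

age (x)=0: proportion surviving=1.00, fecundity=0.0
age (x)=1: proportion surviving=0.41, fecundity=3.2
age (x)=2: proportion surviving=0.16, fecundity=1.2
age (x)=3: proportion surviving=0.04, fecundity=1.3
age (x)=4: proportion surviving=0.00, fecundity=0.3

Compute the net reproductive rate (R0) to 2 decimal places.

lx·mx by age: 0, 1.312, 0.192, 0.052, 0
R0 = Σ lx·mx = 1.556 → 1.56

1.56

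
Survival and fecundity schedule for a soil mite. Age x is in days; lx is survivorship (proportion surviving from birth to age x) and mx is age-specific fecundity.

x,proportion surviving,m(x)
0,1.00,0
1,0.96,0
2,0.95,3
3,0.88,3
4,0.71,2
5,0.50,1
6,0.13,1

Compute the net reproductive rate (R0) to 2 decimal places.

7.54

lx·mx by age: 0, 0, 2.85, 2.64, 1.42, 0.5, 0.13
R0 = Σ lx·mx = 7.54 → 7.54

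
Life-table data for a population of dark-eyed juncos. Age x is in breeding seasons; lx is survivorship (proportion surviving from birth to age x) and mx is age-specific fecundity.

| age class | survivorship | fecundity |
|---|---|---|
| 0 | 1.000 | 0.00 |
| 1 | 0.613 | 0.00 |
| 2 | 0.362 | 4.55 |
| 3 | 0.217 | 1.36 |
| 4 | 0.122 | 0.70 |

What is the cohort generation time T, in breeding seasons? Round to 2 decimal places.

2.23

lx·mx: 0, 0, 1.6471, 0.29512, 0.0854 → R0 = 2.02762
x·lx·mx: 0, 0, 3.2942, 0.88536, 0.3416 → Σ = 4.52116
T = 4.52116 / 2.02762 = 2.229787… → 2.23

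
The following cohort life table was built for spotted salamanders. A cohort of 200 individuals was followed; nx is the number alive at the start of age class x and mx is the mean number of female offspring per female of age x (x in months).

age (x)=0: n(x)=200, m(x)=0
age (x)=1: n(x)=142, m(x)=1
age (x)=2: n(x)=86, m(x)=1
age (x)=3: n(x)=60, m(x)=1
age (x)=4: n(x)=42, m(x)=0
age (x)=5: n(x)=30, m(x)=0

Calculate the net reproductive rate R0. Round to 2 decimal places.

1.44

lx = nx/n0 = nx/200: 1, 0.71, 0.43, 0.3, 0.21, 0.15
lx·mx by age: 0, 0.71, 0.43, 0.3, 0, 0
R0 = Σ lx·mx = 1.44 → 1.44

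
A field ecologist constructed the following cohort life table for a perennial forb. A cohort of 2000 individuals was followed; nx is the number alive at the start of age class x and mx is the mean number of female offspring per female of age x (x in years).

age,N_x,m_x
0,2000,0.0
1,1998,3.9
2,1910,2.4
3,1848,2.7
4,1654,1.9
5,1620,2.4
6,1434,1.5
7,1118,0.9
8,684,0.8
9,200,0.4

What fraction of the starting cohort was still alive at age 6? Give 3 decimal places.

l_6 = n_6/n_0 = 1434/2000 = 0.717 → 0.717

0.717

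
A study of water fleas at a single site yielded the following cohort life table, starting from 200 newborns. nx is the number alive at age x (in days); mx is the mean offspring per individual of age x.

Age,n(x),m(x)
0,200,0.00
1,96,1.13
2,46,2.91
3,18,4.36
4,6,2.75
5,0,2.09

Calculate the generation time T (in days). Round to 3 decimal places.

2.009

lx = nx/n0 = nx/200: 1, 0.48, 0.23, 0.09, 0.03, 0
lx·mx: 0, 0.5424, 0.6693, 0.3924, 0.0825, 0 → R0 = 1.6866
x·lx·mx: 0, 0.5424, 1.3386, 1.1772, 0.33, 0 → Σ = 3.3882
T = 3.3882 / 1.6866 = 2.008894… → 2.009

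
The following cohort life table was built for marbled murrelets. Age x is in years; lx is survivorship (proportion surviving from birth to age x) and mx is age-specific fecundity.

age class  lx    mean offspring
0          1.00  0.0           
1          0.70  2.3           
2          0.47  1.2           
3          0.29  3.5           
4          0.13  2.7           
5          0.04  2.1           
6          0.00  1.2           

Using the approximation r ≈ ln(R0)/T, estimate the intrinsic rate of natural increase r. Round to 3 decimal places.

0.613

R0 = Σ lx·mx = 0 + 1.61 + 0.564 + 1.015 + 0.351 + 0.084 + 0 = 3.624
Σ x·lx·mx = 7.607; T = 7.607/3.624 = 2.09906…
r ≈ ln(R0)/T = ln(3.624)/2.09906… = 0.61341… → 0.613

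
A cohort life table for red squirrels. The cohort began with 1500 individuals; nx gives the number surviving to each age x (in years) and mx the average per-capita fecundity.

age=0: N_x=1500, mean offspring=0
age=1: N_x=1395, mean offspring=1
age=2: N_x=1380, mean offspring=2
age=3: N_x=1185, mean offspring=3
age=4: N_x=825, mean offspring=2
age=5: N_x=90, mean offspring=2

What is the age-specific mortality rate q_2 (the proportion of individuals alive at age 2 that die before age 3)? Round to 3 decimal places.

lx = nx/n0 = nx/1500: 1, 0.93, 0.92, 0.79, 0.55, 0.06
q_2 = (l_2 − l_3) / l_2 = (0.92 − 0.79) / 0.92
     = 0.13 / 0.92 = 0.141304… → 0.141

0.141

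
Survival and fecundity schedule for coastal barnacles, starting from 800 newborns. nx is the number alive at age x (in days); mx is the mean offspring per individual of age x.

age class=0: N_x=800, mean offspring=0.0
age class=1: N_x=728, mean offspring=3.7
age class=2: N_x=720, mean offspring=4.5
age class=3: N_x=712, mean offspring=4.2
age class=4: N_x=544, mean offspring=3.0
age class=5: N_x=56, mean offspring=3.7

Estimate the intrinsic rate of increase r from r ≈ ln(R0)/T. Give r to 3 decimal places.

1.088

lx = nx/n0 = nx/800: 1, 0.91, 0.9, 0.89, 0.68, 0.07
R0 = Σ lx·mx = 0 + 3.367 + 4.05 + 3.738 + 2.04 + 0.259 = 13.454
Σ x·lx·mx = 32.136; T = 32.136/13.454 = 2.38858…
r ≈ ln(R0)/T = ln(13.454)/2.38858… = 1.08821… → 1.088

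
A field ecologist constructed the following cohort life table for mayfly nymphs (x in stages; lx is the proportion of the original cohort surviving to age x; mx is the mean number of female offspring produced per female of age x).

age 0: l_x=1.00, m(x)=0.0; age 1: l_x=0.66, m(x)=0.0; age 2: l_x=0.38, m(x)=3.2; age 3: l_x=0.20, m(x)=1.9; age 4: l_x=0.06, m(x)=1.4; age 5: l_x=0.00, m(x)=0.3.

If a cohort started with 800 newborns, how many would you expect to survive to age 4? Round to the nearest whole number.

Expected survivors = N0 · l_4 = 800 × 0.06 = 48 → 48

48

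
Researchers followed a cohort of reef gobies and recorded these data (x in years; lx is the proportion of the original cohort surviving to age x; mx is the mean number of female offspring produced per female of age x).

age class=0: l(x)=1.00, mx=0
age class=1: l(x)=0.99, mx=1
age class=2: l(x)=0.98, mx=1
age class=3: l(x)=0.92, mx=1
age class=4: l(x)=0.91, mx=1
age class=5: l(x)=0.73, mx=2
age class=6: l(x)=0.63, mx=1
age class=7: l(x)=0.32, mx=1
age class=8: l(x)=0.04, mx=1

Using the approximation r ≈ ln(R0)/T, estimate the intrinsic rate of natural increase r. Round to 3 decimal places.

R0 = Σ lx·mx = 0 + 0.99 + 0.98 + 0.92 + 0.91 + 1.46 + 0.63 + 0.32 + 0.04 = 6.25
Σ x·lx·mx = 22.99; T = 22.99/6.25 = 3.6784
r ≈ ln(R0)/T = ln(6.25)/3.6784 = 0.4982… → 0.498

0.498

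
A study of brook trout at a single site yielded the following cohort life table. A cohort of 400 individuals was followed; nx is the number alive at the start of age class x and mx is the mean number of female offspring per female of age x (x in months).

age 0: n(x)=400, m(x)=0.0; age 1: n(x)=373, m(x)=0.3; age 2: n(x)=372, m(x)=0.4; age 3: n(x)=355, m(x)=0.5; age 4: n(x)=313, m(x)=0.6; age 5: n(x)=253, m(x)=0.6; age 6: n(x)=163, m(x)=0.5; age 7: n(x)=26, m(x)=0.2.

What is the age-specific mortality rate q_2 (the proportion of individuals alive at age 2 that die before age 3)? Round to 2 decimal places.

0.05

lx = nx/n0 = nx/400: 1, 0.9325, 0.93, 0.8875, 0.7825, 0.6325, 0.4075, 0.065
q_2 = (l_2 − l_3) / l_2 = (0.93 − 0.8875) / 0.93
     = 0.0425 / 0.93 = 0.045699… → 0.05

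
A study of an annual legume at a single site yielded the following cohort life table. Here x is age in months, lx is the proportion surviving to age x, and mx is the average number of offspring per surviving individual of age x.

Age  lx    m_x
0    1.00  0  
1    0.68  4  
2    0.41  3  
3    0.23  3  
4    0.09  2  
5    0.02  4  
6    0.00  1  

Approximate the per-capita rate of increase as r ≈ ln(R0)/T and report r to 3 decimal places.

R0 = Σ lx·mx = 0 + 2.72 + 1.23 + 0.69 + 0.18 + 0.08 + 0 = 4.9
Σ x·lx·mx = 8.37; T = 8.37/4.9 = 1.70816…
r ≈ ln(R0)/T = ln(4.9)/1.70816… = 0.93038… → 0.930

0.930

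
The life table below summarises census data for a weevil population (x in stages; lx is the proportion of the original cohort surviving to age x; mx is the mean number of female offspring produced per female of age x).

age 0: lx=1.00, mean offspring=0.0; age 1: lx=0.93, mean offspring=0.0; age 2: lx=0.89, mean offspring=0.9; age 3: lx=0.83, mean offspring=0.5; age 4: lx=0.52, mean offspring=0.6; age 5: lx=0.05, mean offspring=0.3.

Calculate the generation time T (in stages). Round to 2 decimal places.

2.70

lx·mx: 0, 0, 0.801, 0.415, 0.312, 0.015 → R0 = 1.543
x·lx·mx: 0, 0, 1.602, 1.245, 1.248, 0.075 → Σ = 4.17
T = 4.17 / 1.543 = 2.702528… → 2.70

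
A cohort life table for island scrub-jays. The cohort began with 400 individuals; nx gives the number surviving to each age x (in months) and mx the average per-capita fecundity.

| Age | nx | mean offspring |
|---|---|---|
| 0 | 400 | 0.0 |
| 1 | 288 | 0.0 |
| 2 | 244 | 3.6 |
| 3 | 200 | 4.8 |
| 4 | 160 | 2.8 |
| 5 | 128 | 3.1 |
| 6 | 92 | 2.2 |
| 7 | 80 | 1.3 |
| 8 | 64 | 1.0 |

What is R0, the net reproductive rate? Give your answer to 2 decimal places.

lx = nx/n0 = nx/400: 1, 0.72, 0.61, 0.5, 0.4, 0.32, 0.23, 0.2, 0.16
lx·mx by age: 0, 0, 2.196, 2.4, 1.12, 0.992, 0.506, 0.26, 0.16
R0 = Σ lx·mx = 7.634 → 7.63

7.63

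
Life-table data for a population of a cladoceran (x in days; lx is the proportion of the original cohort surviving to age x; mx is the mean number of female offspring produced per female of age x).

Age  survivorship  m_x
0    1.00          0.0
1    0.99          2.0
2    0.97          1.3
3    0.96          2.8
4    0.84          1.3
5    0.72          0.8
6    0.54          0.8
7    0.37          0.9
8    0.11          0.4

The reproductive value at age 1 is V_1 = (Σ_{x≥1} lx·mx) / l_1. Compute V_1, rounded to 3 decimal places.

lx·mx for x ≥ 1: 1.98, 1.261, 2.688, 1.092, 0.576, 0.432, 0.333, 0.044 → sum = 8.406
V_1 = 8.406 / l_1 = 8.406 / 0.99 = 8.490909… → 8.491

8.491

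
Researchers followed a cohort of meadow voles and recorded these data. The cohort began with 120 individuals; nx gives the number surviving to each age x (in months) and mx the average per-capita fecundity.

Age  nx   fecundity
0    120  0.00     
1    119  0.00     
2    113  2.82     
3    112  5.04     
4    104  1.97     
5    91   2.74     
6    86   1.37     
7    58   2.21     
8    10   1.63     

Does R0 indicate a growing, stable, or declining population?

lx = nx/n0 = nx/120: 1, 0.99167…, 0.94167…, 0.93333…, 0.86667…, 0.75833…, 0.71667…, 0.48333…, 0.08333…
R0 = Σ lx·mx = 0 + 0 + 2.6555… + 4.704… + 1.707333… + 2.077833… + 0.981833… + 1.068167… + 0.135833… = 13.3305…
R0 > 1, so the population is growing.

growing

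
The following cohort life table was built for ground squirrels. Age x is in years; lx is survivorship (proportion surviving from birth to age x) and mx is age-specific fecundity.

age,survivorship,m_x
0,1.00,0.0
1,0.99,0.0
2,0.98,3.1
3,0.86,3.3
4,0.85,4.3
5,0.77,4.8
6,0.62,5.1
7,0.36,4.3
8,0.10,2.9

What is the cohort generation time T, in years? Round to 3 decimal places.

4.379

lx·mx: 0, 0, 3.038, 2.838, 3.655, 3.696, 3.162, 1.548, 0.29 → R0 = 18.227
x·lx·mx: 0, 0, 6.076, 8.514, 14.62, 18.48, 18.972, 10.836, 2.32 → Σ = 79.818
T = 79.818 / 18.227 = 4.379108… → 4.379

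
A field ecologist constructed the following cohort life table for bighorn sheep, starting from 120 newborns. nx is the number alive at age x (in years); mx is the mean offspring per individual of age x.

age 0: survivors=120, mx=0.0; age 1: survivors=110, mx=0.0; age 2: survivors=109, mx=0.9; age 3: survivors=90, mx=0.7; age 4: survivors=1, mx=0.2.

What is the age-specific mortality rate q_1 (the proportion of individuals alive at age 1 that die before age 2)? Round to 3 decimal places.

lx = nx/n0 = nx/120: 1, 0.91667…, 0.90833…, 0.75, 0.00833…
q_1 = (l_1 − l_2) / l_1 = (0.916667… − 0.908333…) / 0.916667…
     = 0.008333… / 0.916667… = 0.009091… → 0.009

0.009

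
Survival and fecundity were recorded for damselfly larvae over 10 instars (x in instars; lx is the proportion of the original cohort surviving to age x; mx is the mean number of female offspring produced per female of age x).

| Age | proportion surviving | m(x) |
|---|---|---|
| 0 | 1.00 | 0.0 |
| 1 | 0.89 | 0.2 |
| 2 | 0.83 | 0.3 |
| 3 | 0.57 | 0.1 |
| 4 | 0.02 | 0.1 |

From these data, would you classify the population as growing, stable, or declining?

declining

R0 = Σ lx·mx = 0 + 0.178 + 0.249 + 0.057 + 0.002 = 0.486
R0 < 1, so the population is declining.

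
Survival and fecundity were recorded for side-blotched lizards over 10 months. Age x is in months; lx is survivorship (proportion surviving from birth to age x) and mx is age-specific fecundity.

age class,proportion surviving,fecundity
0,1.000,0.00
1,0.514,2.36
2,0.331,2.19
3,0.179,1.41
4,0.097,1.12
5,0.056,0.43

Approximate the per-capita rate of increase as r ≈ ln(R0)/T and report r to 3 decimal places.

R0 = Σ lx·mx = 0 + 1.21304 + 0.72489 + 0.25239 + 0.10864 + 0.02408 = 2.32304
Σ x·lx·mx = 3.97495; T = 3.97495/2.32304 = 1.7111…
r ≈ ln(R0)/T = ln(2.32304)/1.7111… = 0.49259… → 0.493

0.493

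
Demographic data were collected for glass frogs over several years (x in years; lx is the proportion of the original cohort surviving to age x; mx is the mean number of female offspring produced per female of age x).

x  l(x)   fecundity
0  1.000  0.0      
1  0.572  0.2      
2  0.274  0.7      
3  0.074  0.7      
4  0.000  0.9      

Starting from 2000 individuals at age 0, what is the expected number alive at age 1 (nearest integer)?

Expected survivors = N0 · l_1 = 2000 × 0.572 = 1144 → 1144

1144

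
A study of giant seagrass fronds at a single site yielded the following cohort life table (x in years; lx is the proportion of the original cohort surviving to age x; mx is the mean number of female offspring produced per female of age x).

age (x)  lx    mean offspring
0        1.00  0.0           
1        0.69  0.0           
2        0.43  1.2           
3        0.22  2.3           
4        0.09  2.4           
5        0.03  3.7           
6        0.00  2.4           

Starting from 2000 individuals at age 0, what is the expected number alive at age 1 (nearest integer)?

1380

Expected survivors = N0 · l_1 = 2000 × 0.69 = 1380 → 1380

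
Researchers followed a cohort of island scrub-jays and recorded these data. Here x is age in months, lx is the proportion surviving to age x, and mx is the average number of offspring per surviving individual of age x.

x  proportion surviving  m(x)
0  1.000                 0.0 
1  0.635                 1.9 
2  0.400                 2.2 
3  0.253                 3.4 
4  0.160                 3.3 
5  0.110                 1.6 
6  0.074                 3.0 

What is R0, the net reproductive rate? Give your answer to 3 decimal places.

3.873

lx·mx by age: 0, 1.2065, 0.88, 0.8602, 0.528, 0.176, 0.222
R0 = Σ lx·mx = 3.8727 → 3.873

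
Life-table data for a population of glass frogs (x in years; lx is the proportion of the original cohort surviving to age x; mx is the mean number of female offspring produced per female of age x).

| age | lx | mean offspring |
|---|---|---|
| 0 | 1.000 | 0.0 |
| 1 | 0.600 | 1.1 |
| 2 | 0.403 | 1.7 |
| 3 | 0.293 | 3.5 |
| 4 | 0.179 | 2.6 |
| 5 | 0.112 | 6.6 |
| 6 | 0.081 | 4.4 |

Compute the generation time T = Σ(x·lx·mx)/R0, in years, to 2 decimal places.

3.26

lx·mx: 0, 0.66, 0.6851, 1.0255, 0.4654, 0.7392, 0.3564 → R0 = 3.9316
x·lx·mx: 0, 0.66, 1.3702, 3.0765, 1.8616, 3.696, 2.1384 → Σ = 12.8027
T = 12.8027 / 3.9316 = 3.256359… → 3.26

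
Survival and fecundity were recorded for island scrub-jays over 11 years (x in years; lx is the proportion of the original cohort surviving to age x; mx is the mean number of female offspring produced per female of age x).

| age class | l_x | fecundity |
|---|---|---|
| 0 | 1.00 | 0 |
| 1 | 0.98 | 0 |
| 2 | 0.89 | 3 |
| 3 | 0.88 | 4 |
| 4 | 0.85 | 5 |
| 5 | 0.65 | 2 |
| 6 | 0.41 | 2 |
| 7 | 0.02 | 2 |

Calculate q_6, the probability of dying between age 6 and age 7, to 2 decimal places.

q_6 = (l_6 − l_7) / l_6 = (0.41 − 0.02) / 0.41
     = 0.39 / 0.41 = 0.95122… → 0.95

0.95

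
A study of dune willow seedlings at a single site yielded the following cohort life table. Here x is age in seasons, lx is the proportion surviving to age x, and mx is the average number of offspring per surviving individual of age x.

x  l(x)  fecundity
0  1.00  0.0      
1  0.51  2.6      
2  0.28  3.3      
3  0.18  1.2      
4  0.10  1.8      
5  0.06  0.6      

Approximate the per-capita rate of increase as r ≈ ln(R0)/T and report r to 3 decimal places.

0.560

R0 = Σ lx·mx = 0 + 1.326 + 0.924 + 0.216 + 0.18 + 0.036 = 2.682
Σ x·lx·mx = 4.722; T = 4.722/2.682 = 1.76063…
r ≈ ln(R0)/T = ln(2.682)/1.76063… = 0.56035… → 0.560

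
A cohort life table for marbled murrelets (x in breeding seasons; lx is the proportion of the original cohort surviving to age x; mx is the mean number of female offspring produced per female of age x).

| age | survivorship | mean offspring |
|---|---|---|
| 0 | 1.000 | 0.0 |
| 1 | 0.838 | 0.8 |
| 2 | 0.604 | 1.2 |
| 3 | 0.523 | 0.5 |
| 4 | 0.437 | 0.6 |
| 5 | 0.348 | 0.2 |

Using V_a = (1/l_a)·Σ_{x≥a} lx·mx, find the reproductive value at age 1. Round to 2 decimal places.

lx·mx for x ≥ 1: 0.6704, 0.7248, 0.2615, 0.2622, 0.0696 → sum = 1.9885
V_1 = 1.9885 / l_1 = 1.9885 / 0.838 = 2.372912… → 2.37

2.37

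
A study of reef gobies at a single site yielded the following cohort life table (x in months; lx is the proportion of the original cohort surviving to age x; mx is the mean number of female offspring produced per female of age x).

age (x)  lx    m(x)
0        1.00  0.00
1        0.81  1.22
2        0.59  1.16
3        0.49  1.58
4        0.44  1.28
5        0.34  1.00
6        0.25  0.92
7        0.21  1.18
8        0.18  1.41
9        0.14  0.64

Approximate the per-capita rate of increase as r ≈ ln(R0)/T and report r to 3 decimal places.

0.408

R0 = Σ lx·mx = 0 + 0.9882 + 0.6844 + 0.7742 + 0.5632 + 0.34 + 0.23 + 0.2478 + 0.2538 + 0.0896 = 4.1712
Σ x·lx·mx = 14.5838; T = 14.5838/4.1712 = 3.49631…
r ≈ ln(R0)/T = ln(4.1712)/3.49631… = 0.40849… → 0.408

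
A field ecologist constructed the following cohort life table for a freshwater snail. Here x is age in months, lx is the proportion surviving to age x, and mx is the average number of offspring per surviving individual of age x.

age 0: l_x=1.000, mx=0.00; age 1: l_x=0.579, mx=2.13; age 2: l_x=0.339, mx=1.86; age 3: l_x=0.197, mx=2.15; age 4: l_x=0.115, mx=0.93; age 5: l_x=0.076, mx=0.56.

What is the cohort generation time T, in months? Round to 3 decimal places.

lx·mx: 0, 1.23327, 0.63054, 0.42355, 0.10695, 0.04256 → R0 = 2.43687
x·lx·mx: 0, 1.23327, 1.26108, 1.27065, 0.4278, 0.2128 → Σ = 4.4056
T = 4.4056 / 2.43687 = 1.807893… → 1.808

1.808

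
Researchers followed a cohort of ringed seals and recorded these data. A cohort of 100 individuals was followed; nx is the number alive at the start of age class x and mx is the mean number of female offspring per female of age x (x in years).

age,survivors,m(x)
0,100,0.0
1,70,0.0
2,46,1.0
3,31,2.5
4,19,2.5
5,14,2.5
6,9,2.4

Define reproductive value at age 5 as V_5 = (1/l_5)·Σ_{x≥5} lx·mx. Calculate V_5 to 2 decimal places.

4.04

lx = nx/n0 = nx/100: 1, 0.7, 0.46, 0.31, 0.19, 0.14, 0.09
lx·mx for x ≥ 5: 0.35, 0.216 → sum = 0.566
V_5 = 0.566 / l_5 = 0.566 / 0.14 = 4.042857… → 4.04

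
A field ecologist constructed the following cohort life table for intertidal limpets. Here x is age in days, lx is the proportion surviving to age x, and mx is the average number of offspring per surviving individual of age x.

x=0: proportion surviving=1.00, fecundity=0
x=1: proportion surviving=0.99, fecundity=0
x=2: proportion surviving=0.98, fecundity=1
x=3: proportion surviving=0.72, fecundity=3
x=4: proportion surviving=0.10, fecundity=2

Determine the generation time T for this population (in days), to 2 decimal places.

2.77

lx·mx: 0, 0, 0.98, 2.16, 0.2 → R0 = 3.34
x·lx·mx: 0, 0, 1.96, 6.48, 0.8 → Σ = 9.24
T = 9.24 / 3.34 = 2.766467… → 2.77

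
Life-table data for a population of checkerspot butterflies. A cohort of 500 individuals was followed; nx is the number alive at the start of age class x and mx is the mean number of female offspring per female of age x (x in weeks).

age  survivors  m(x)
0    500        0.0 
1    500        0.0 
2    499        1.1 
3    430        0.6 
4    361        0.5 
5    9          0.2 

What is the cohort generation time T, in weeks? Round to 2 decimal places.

lx = nx/n0 = nx/500: 1, 1, 0.998, 0.86, 0.722, 0.018
lx·mx: 0, 0, 1.0978, 0.516, 0.361, 0.0036 → R0 = 1.9784
x·lx·mx: 0, 0, 2.1956, 1.548, 1.444, 0.018 → Σ = 5.2056
T = 5.2056 / 1.9784 = 2.631217… → 2.63

2.63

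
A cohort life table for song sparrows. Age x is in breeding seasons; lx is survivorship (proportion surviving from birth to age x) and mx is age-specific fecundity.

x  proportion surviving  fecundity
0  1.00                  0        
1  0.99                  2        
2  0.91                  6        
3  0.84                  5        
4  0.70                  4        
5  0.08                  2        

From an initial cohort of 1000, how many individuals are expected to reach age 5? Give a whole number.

80

Expected survivors = N0 · l_5 = 1000 × 0.08 = 80 → 80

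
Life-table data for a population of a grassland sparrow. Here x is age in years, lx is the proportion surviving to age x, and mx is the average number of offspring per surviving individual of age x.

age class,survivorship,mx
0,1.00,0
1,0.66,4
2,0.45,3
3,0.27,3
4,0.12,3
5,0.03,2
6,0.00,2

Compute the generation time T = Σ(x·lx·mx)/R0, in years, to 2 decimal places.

1.82

lx·mx: 0, 2.64, 1.35, 0.81, 0.36, 0.06, 0 → R0 = 5.22
x·lx·mx: 0, 2.64, 2.7, 2.43, 1.44, 0.3, 0 → Σ = 9.51
T = 9.51 / 5.22 = 1.821839… → 1.82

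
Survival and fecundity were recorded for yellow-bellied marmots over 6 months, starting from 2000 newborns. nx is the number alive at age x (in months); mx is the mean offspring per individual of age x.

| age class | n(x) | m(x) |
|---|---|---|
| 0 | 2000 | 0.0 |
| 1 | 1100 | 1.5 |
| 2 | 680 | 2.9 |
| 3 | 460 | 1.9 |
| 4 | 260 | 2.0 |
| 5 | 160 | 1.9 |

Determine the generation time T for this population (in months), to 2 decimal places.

2.22

lx = nx/n0 = nx/2000: 1, 0.55, 0.34, 0.23, 0.13, 0.08
lx·mx: 0, 0.825, 0.986, 0.437, 0.26, 0.152 → R0 = 2.66
x·lx·mx: 0, 0.825, 1.972, 1.311, 1.04, 0.76 → Σ = 5.908
T = 5.908 / 2.66 = 2.221053… → 2.22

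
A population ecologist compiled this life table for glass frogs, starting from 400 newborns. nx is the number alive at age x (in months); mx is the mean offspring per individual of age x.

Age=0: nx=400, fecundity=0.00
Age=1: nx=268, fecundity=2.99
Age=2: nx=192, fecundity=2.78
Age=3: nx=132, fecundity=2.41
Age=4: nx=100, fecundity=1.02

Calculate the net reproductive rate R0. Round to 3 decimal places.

lx = nx/n0 = nx/400: 1, 0.67, 0.48, 0.33, 0.25
lx·mx by age: 0, 2.0033, 1.3344, 0.7953, 0.255
R0 = Σ lx·mx = 4.388 → 4.388

4.388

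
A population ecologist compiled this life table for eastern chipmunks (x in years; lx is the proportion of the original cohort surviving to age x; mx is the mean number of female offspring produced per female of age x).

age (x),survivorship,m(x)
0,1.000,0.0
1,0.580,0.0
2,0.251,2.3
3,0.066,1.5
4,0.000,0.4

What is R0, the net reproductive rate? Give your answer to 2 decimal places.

lx·mx by age: 0, 0, 0.5773, 0.099, 0
R0 = Σ lx·mx = 0.6763 → 0.68

0.68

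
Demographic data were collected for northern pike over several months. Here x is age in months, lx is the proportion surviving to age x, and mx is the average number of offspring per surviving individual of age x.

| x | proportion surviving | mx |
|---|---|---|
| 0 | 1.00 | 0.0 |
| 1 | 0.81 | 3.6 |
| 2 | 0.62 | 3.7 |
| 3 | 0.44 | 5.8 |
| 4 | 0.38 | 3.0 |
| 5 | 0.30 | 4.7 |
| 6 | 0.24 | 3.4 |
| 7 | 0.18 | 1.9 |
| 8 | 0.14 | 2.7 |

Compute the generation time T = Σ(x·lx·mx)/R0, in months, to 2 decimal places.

lx·mx: 0, 2.916, 2.294, 2.552, 1.14, 1.41, 0.816, 0.342, 0.378 → R0 = 11.848
x·lx·mx: 0, 2.916, 4.588, 7.656, 4.56, 7.05, 4.896, 2.394, 3.024 → Σ = 37.084
T = 37.084 / 11.848 = 3.12998… → 3.13

3.13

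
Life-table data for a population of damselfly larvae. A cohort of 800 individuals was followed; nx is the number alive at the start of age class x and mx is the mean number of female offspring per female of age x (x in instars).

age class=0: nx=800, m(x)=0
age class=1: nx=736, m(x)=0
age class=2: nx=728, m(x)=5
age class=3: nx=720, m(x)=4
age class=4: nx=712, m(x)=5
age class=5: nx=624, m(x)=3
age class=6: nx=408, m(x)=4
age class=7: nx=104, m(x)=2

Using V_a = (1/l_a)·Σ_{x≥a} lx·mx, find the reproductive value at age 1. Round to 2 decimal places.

18.74

lx = nx/n0 = nx/800: 1, 0.92, 0.91, 0.9, 0.89, 0.78, 0.51, 0.13
lx·mx for x ≥ 1: 0, 4.55, 3.6, 4.45, 2.34, 2.04, 0.26 → sum = 17.24
V_1 = 17.24 / l_1 = 17.24 / 0.92 = 18.73913… → 18.74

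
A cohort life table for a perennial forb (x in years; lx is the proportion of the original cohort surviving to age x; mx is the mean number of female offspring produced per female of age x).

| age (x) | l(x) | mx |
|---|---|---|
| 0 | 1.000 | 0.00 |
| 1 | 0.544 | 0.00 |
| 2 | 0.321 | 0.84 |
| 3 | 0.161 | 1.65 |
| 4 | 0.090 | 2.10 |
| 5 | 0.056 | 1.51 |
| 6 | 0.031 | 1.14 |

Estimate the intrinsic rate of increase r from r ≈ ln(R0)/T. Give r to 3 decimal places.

R0 = Σ lx·mx = 0 + 0 + 0.26964 + 0.26565 + 0.189 + 0.08456 + 0.03534 = 0.84419
Σ x·lx·mx = 2.72707; T = 2.72707/0.84419 = 3.2304…
r ≈ ln(R0)/T = ln(0.84419)/3.2304… = -0.05243… → -0.052

-0.052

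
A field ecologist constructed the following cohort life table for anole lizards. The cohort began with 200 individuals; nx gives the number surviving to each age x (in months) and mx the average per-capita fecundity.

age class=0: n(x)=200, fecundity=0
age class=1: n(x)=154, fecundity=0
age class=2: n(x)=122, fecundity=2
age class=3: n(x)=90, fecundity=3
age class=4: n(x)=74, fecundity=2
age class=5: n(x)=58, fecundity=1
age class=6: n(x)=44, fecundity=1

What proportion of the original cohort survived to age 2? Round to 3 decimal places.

0.610

l_2 = n_2/n_0 = 122/200 = 0.61 → 0.610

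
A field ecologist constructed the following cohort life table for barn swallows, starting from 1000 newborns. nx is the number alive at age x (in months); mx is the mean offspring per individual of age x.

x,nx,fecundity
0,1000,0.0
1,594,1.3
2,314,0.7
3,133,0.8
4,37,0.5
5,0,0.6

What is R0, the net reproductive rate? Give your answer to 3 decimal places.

lx = nx/n0 = nx/1000: 1, 0.594, 0.314, 0.133, 0.037, 0
lx·mx by age: 0, 0.7722, 0.2198, 0.1064, 0.0185, 0
R0 = Σ lx·mx = 1.1169 → 1.117

1.117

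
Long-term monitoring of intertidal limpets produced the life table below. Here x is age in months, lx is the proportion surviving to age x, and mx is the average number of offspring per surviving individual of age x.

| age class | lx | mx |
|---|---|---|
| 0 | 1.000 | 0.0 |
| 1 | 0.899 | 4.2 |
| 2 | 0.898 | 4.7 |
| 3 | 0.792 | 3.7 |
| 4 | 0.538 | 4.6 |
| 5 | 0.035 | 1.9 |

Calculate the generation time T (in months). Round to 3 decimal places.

lx·mx: 0, 3.7758, 4.2206, 2.9304, 2.4748, 0.0665 → R0 = 13.4681
x·lx·mx: 0, 3.7758, 8.4412, 8.7912, 9.8992, 0.3325 → Σ = 31.2399
T = 31.2399 / 13.4681 = 2.319548… → 2.320

2.320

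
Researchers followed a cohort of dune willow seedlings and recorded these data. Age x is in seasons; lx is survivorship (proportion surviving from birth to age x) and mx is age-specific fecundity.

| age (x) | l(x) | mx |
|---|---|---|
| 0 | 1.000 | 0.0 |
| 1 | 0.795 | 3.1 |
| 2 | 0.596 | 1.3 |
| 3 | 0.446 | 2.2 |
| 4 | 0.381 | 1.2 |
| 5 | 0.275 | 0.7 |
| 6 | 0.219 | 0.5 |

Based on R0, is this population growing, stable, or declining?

growing

R0 = Σ lx·mx = 0 + 2.4645 + 0.7748 + 0.9812 + 0.4572 + 0.1925 + 0.1095 = 4.9797
R0 > 1, so the population is growing.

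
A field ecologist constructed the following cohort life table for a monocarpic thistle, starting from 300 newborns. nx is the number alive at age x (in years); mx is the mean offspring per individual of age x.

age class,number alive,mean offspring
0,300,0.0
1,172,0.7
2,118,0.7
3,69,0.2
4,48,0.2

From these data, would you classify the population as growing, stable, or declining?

declining

lx = nx/n0 = nx/300: 1, 0.57333…, 0.39333…, 0.23, 0.16
R0 = Σ lx·mx = 0 + 0.401333… + 0.275333… + 0.046 + 0.032 = 0.754667…
R0 < 1, so the population is declining.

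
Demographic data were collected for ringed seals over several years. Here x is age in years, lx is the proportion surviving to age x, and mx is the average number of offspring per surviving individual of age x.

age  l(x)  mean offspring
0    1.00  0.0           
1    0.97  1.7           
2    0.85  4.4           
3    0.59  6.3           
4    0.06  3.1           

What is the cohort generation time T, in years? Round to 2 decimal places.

2.26

lx·mx: 0, 1.649, 3.74, 3.717, 0.186 → R0 = 9.292
x·lx·mx: 0, 1.649, 7.48, 11.151, 0.744 → Σ = 21.024
T = 21.024 / 9.292 = 2.262591… → 2.26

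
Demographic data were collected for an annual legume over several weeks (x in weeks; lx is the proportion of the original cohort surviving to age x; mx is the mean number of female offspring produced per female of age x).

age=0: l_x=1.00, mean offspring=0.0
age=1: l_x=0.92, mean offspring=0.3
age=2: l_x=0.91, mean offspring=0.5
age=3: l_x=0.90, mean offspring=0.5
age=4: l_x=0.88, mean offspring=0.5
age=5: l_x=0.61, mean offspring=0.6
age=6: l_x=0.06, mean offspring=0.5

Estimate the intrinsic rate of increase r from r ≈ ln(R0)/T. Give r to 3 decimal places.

R0 = Σ lx·mx = 0 + 0.276 + 0.455 + 0.45 + 0.44 + 0.366 + 0.03 = 2.017
Σ x·lx·mx = 6.306; T = 6.306/2.017 = 3.12643…
r ≈ ln(R0)/T = ln(2.017)/3.12643… = 0.22441… → 0.224

0.224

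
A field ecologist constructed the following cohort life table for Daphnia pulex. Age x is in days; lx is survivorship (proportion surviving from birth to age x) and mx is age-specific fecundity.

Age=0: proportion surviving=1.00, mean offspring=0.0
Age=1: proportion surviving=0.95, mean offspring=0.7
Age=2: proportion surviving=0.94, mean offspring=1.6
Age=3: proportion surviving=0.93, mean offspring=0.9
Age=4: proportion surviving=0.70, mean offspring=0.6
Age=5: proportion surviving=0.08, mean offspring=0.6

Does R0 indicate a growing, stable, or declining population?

R0 = Σ lx·mx = 0 + 0.665 + 1.504 + 0.837 + 0.42 + 0.048 = 3.474
R0 > 1, so the population is growing.

growing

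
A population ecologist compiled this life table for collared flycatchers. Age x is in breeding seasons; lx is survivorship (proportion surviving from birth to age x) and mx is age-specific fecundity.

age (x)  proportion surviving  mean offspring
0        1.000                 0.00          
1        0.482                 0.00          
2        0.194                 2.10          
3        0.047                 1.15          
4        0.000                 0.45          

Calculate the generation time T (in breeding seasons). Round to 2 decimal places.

lx·mx: 0, 0, 0.4074, 0.05405, 0 → R0 = 0.46145
x·lx·mx: 0, 0, 0.8148, 0.16215, 0 → Σ = 0.97695
T = 0.97695 / 0.46145 = 2.117131… → 2.12

2.12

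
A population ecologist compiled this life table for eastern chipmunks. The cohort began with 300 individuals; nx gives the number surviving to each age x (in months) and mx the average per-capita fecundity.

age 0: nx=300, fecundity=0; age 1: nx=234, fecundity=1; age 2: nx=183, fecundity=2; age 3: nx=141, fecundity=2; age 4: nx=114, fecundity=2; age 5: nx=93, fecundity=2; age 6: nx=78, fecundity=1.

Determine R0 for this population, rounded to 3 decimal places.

4.580

lx = nx/n0 = nx/300: 1, 0.78, 0.61, 0.47, 0.38, 0.31, 0.26
lx·mx by age: 0, 0.78, 1.22, 0.94, 0.76, 0.62, 0.26
R0 = Σ lx·mx = 4.58 → 4.580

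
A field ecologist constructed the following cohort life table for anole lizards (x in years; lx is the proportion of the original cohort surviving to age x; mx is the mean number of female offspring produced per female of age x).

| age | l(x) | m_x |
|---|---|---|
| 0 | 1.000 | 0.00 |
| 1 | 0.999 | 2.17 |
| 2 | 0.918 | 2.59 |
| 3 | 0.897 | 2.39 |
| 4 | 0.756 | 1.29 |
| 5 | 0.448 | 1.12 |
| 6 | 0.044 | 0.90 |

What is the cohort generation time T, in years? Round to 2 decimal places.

2.44

lx·mx: 0, 2.16783, 2.37762, 2.14383, 0.97524, 0.50176, 0.0396 → R0 = 8.20588
x·lx·mx: 0, 2.16783, 4.75524, 6.43149, 3.90096, 2.5088, 0.2376 → Σ = 20.00192
T = 20.00192 / 8.20588 = 2.437511… → 2.44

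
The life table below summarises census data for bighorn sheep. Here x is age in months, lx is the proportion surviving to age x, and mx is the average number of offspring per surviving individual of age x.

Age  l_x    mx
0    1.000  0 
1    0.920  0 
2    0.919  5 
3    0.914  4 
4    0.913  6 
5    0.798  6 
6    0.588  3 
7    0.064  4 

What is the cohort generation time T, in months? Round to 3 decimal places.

3.817

lx·mx: 0, 0, 4.595, 3.656, 5.478, 4.788, 1.764, 0.256 → R0 = 20.537
x·lx·mx: 0, 0, 9.19, 10.968, 21.912, 23.94, 10.584, 1.792 → Σ = 78.386
T = 78.386 / 20.537 = 3.816818… → 3.817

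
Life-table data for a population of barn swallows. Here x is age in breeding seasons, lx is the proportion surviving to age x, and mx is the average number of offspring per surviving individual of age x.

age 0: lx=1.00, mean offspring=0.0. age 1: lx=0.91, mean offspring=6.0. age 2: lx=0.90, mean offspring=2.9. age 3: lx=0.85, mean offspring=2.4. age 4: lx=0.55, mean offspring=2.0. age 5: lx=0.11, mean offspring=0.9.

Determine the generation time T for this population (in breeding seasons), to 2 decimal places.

lx·mx: 0, 5.46, 2.61, 2.04, 1.1, 0.099 → R0 = 11.309
x·lx·mx: 0, 5.46, 5.22, 6.12, 4.4, 0.495 → Σ = 21.695
T = 21.695 / 11.309 = 1.918384… → 1.92

1.92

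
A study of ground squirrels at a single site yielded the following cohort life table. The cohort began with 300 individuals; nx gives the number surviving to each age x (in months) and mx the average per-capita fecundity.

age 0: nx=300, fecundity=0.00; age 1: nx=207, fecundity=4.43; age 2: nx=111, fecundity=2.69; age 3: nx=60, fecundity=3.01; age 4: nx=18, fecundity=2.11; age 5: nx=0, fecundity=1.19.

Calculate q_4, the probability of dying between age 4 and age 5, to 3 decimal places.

lx = nx/n0 = nx/300: 1, 0.69, 0.37, 0.2, 0.06, 0
q_4 = (l_4 − l_5) / l_4 = (0.06 − 0) / 0.06
     = 0.06 / 0.06 = 1 → 1.000

1.000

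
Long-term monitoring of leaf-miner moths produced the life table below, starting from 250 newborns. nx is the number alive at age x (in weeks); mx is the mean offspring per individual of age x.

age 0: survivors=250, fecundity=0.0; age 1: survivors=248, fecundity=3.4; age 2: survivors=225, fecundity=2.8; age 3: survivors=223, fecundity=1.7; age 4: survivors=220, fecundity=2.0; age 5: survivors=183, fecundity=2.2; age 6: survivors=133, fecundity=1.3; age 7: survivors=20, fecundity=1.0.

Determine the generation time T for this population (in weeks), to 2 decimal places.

lx = nx/n0 = nx/250: 1, 0.992, 0.9, 0.892, 0.88, 0.732, 0.532, 0.08
lx·mx: 0, 3.3728, 2.52, 1.5164, 1.76, 1.6104, 0.6916, 0.08 → R0 = 11.5512
x·lx·mx: 0, 3.3728, 5.04, 4.5492, 7.04, 8.052, 4.1496, 0.56 → Σ = 32.7636
T = 32.7636 / 11.5512 = 2.836381… → 2.84

2.84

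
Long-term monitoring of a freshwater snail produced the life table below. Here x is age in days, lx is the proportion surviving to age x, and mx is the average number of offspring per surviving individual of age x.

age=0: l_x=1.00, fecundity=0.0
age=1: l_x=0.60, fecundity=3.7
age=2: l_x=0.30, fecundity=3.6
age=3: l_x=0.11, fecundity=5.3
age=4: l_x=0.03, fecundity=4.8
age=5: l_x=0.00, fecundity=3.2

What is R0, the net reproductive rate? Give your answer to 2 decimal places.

lx·mx by age: 0, 2.22, 1.08, 0.583, 0.144, 0
R0 = Σ lx·mx = 4.027 → 4.03

4.03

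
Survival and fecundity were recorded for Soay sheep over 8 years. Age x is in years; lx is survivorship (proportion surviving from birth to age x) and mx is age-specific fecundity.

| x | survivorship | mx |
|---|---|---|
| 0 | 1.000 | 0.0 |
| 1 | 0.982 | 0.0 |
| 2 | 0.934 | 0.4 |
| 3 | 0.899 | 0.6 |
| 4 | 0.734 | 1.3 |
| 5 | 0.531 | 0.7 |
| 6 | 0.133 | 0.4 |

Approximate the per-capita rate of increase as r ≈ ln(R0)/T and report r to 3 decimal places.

R0 = Σ lx·mx = 0 + 0 + 0.3736 + 0.5394 + 0.9542 + 0.3717 + 0.0532 = 2.2921
Σ x·lx·mx = 8.3599; T = 8.3599/2.2921 = 3.64727…
r ≈ ln(R0)/T = ln(2.2921)/3.64727… = 0.22742… → 0.227

0.227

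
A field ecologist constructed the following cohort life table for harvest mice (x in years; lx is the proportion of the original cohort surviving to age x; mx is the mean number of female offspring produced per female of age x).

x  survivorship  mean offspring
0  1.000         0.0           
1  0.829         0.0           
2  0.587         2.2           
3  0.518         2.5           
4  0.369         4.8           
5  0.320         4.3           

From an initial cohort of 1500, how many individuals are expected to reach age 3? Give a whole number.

Expected survivors = N0 · l_3 = 1500 × 0.518 = 777 → 777

777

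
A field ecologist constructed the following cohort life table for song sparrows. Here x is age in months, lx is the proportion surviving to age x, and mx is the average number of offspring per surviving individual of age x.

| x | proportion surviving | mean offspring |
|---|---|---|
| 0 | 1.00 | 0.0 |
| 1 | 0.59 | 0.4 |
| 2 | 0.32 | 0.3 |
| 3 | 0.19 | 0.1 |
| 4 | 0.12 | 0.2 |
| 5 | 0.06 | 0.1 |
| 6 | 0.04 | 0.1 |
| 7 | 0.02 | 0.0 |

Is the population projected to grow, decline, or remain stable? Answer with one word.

declining

R0 = Σ lx·mx = 0 + 0.236 + 0.096 + 0.019 + 0.024 + 0.006 + 0.004 + 0 = 0.385
R0 < 1, so the population is declining.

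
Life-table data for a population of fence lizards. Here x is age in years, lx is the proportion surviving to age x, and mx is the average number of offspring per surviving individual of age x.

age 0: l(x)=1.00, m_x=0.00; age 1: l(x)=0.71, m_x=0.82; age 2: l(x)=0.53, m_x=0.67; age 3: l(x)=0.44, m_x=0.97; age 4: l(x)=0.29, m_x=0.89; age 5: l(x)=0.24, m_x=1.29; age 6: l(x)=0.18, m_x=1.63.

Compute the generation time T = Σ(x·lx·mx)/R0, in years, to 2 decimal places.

3.11

lx·mx: 0, 0.5822, 0.3551, 0.4268, 0.2581, 0.3096, 0.2934 → R0 = 2.2252
x·lx·mx: 0, 0.5822, 0.7102, 1.2804, 1.0324, 1.548, 1.7604 → Σ = 6.9136
T = 6.9136 / 2.2252 = 3.106957… → 3.11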